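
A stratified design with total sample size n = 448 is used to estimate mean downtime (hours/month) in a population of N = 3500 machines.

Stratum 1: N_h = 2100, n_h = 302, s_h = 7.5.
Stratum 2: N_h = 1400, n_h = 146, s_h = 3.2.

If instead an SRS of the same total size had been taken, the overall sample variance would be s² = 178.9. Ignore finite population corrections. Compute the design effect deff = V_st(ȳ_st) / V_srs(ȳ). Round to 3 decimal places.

V̂(ȳ_st) = Σ W_h² s_h²/n_h, with W_h = N_h/N and N = 3500:
  stratum 1: (2100/3500)²·7.5²/302 = 0.067053
  stratum 2: (1400/3500)²·3.2²/146 = 0.0112219
V_st = 0.0782749
V_srs = s²/n = 178.9/448 = 0.39933
deff = V_st / V_srs = 0.0782749/0.39933 = 0.1960

deff ≈ 0.196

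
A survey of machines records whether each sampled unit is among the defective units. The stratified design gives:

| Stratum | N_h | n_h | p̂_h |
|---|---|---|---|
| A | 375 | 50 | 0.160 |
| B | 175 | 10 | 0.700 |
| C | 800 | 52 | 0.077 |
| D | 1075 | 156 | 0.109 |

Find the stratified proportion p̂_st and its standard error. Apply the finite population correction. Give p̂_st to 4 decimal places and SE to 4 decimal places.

p̂_st ≈ 0.1490, SE ≈ 0.0205

N = 2425; stratum weights W_h = N_h/N.
p̂_st = Σ W_h p̂_h = (375·0.160 + 175·0.700 + 800·0.077 + 1075·0.109)/2425 = 0.14898
V̂(p̂_st) = Σ W_h² (1 − n_h/N_h) p̂_h(1−p̂_h)/(n_h−1):
  stratum A: (375/2425)²·(1 − 50/375)·0.160·0.840/49 = 5.68453e-05
  stratum B: (175/2425)²·(1 − 10/175)·0.700·0.300/9 = 0.000114571
  stratum C: (800/2425)²·(1 − 52/800)·0.077·0.923/51 = 0.000141805
  stratum D: (1075/2425)²·(1 − 156/1075)·0.109·0.891/155 = 0.000105262
V̂(p̂_st) = 0.000418483; SE = √V̂ = 0.0204569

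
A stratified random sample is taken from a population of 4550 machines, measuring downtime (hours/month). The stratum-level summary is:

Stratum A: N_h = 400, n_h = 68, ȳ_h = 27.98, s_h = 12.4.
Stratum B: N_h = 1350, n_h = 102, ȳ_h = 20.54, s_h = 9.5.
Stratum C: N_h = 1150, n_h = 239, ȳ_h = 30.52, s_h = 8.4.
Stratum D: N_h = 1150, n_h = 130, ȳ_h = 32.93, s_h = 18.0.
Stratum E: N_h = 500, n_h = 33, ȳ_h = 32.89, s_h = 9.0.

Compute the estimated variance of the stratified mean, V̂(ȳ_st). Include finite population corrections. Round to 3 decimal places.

V̂(ȳ_st) = Σ W_h² (1 − n_h/N_h) s_h²/n_h, with W_h = N_h/N and N = 4550:
  stratum A: (400/4550)²·(1 − 68/400)·12.4²/68 = 0.0145047
  stratum B: (1350/4550)²·(1 − 102/1350)·9.5²/102 = 0.0720066
  stratum C: (1150/4550)²·(1 − 239/1150)·8.4²/239 = 0.0149401
  stratum D: (1150/4550)²·(1 − 130/1150)·18.0²/130 = 0.141214
  stratum E: (500/4550)²·(1 − 33/500)·9.0²/33 = 0.0276844
V̂(ȳ_st) = 0.27035

V̂(ȳ_st) ≈ 0.270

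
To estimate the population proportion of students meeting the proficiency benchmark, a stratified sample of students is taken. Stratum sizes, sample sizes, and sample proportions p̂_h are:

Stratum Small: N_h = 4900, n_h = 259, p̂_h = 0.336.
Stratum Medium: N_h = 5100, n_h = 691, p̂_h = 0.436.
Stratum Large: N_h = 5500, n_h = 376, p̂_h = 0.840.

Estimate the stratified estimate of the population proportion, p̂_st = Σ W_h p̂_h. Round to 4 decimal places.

N = 15500; stratum weights W_h = N_h/N.
p̂_st = Σ W_h p̂_h = (4900·0.336 + 5100·0.436 + 5500·0.840)/15500 = 0.54774

p̂_st ≈ 0.5477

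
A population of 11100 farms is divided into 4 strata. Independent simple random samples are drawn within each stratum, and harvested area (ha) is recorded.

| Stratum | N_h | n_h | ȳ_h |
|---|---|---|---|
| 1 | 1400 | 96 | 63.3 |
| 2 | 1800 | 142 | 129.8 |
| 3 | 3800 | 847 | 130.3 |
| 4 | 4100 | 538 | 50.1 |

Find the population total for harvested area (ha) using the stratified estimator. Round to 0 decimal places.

τ̂_st = Σ N_h ȳ_h = 1400·63.3 + 1800·129.8 + 3800·130.3 + 4100·50.1 = 1022810

τ̂_st ≈ 1022810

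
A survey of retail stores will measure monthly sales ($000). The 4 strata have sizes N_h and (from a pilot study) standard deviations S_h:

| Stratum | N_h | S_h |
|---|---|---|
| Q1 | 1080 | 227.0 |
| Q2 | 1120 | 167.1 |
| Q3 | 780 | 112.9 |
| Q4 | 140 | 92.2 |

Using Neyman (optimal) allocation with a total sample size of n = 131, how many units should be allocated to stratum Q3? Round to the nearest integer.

Neyman allocation: n_h = n · N_h S_h / Σ N_i S_i, with n = 131.
  stratum Q1: N_h·S_h = 1080·227.0 = 245160.00
  stratum Q2: N_h·S_h = 1120·167.1 = 187152.00
  stratum Q3: N_h·S_h = 780·112.9 = 88062.00
  stratum Q4: N_h·S_h = 140·92.2 = 12908.00
Σ N_h S_h = 533282.00
n for stratum Q3 = 131·88062.00/533282.00 = 21.632 → 22

22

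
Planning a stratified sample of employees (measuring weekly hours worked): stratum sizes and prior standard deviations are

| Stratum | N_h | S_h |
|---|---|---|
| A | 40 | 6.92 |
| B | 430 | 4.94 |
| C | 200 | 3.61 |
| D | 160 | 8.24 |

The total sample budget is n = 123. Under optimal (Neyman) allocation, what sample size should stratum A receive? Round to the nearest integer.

Neyman allocation: n_h = n · N_h S_h / Σ N_i S_i, with n = 123.
  stratum A: N_h·S_h = 40·6.92 = 276.80
  stratum B: N_h·S_h = 430·4.94 = 2124.20
  stratum C: N_h·S_h = 200·3.61 = 722.00
  stratum D: N_h·S_h = 160·8.24 = 1318.40
Σ N_h S_h = 4441.40
n for stratum A = 123·276.80/4441.40 = 7.666 → 8

8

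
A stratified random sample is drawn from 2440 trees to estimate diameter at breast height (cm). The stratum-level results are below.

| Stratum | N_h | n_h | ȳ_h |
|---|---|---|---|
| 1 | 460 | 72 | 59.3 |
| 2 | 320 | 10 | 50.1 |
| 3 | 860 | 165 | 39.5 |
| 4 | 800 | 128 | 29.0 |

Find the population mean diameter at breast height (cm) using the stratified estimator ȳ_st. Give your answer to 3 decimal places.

N = Σ N_h = 2440. Stratum weights W_h = N_h/N.
ȳ_st = (460·59.3 + 320·50.1 + 860·39.5 + 800·29.0) / 2440 = 41.18033

ȳ_st ≈ 41.180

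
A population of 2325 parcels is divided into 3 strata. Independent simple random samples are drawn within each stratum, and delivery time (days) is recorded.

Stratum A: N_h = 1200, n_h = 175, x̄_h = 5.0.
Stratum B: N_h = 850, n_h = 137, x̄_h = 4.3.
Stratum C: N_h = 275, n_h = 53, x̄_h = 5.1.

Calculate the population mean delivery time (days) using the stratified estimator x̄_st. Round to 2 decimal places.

x̄_st ≈ 4.76

N = Σ N_h = 2325. Stratum weights W_h = N_h/N.
x̄_st = (1200·5.0 + 850·4.3 + 275·5.1) / 2325 = 4.7559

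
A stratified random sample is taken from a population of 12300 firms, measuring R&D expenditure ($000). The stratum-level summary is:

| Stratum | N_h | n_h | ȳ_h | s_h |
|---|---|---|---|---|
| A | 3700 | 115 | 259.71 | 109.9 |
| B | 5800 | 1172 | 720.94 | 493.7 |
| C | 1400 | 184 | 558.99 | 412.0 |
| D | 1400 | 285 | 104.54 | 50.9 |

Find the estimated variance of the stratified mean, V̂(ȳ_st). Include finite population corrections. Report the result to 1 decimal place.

V̂(ȳ_st) = Σ W_h² (1 − n_h/N_h) s_h²/n_h, with W_h = N_h/N and N = 12300:
  stratum A: (3700/12300)²·(1 − 115/3700)·109.9²/115 = 9.20827
  stratum B: (5800/12300)²·(1 − 1172/5800)·493.7²/1172 = 36.8986
  stratum C: (1400/12300)²·(1 − 184/1400)·412.0²/184 = 10.3807
  stratum D: (1400/12300)²·(1 − 285/1400)·50.9²/285 = 0.0937958
V̂(ȳ_st) = 56.5814

V̂(ȳ_st) ≈ 56.6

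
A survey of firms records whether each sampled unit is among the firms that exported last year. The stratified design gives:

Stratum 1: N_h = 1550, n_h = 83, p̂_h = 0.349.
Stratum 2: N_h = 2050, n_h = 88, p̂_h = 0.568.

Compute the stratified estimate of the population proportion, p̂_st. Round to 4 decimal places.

p̂_st ≈ 0.4737

N = 3600; stratum weights W_h = N_h/N.
p̂_st = Σ W_h p̂_h = (1550·0.349 + 2050·0.568)/3600 = 0.47371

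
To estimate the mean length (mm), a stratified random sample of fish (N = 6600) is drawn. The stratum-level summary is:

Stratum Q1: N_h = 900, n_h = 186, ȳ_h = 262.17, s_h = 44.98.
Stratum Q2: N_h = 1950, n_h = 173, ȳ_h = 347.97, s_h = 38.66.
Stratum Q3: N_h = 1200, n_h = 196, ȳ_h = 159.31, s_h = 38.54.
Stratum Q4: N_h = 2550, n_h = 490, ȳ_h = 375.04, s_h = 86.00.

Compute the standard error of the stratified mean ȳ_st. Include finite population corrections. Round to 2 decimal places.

V̂(ȳ_st) = Σ W_h² (1 − n_h/N_h) s_h²/n_h, with W_h = N_h/N and N = 6600:
  stratum Q1: (900/6600)²·(1 − 186/900)·44.98²/186 = 0.160464
  stratum Q2: (1950/6600)²·(1 − 173/1950)·38.66²/173 = 0.687245
  stratum Q3: (1200/6600)²·(1 − 196/1200)·38.54²/196 = 0.209602
  stratum Q4: (2550/6600)²·(1 − 490/2550)·86.00²/490 = 1.82021
V̂(ȳ_st) = 2.87752
SE(ȳ_st) = √2.87752 = 1.69632

SE(ȳ_st) ≈ 1.70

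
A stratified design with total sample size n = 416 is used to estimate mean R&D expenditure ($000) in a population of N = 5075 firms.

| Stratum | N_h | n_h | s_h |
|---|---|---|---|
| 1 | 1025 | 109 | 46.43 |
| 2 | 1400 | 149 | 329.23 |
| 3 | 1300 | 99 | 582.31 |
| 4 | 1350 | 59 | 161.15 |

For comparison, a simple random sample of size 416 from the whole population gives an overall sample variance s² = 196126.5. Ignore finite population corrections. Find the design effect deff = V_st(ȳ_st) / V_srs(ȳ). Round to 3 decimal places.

V̂(ȳ_st) = Σ W_h² s_h²/n_h, with W_h = N_h/N and N = 5075:
  stratum 1: (1025/5075)²·46.43²/109 = 0.806764
  stratum 2: (1400/5075)²·329.23²/149 = 55.3601
  stratum 3: (1300/5075)²·582.31²/99 = 224.744
  stratum 4: (1350/5075)²·161.15²/59 = 31.1461
V_st = 312.057
V_srs = s²/n = 196126.5/416 = 471.458
deff = V_st / V_srs = 312.057/471.458 = 0.6619

deff ≈ 0.662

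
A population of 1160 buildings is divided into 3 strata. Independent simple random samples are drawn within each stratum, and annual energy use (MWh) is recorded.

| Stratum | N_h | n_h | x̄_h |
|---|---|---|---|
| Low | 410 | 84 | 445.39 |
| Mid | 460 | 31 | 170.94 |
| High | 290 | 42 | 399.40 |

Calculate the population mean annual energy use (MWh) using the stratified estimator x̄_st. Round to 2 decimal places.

N = Σ N_h = 1160. Stratum weights W_h = N_h/N.
x̄_st = (410·445.39 + 460·170.94 + 290·399.40) / 1160 = 325.0589

x̄_st ≈ 325.06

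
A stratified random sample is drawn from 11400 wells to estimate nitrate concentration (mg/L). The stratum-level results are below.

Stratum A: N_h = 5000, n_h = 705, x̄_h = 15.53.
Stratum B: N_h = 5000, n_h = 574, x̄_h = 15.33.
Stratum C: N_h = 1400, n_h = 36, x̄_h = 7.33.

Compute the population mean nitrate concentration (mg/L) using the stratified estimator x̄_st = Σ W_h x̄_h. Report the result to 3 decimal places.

N = Σ N_h = 11400. Stratum weights W_h = N_h/N.
x̄_st = (5000·15.53 + 5000·15.33 + 1400·7.33) / 11400 = 14.43526

x̄_st ≈ 14.435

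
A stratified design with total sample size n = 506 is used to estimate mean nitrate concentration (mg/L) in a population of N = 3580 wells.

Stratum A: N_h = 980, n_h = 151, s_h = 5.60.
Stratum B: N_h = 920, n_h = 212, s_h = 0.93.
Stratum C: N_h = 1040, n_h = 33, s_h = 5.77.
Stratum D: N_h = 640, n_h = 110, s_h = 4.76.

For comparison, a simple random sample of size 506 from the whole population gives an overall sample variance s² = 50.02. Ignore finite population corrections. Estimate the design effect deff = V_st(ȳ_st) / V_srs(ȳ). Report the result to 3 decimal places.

V̂(ȳ_st) = Σ W_h² s_h²/n_h, with W_h = N_h/N and N = 3580:
  stratum A: (980/3580)²·5.60²/151 = 0.0155627
  stratum B: (920/3580)²·0.93²/212 = 0.000269426
  stratum C: (1040/3580)²·5.77²/33 = 0.0851409
  stratum D: (640/3580)²·4.76²/110 = 0.00658287
V_st = 0.107556
V_srs = s²/n = 50.02/506 = 0.0988538
deff = V_st / V_srs = 0.107556/0.0988538 = 1.0880

deff ≈ 1.088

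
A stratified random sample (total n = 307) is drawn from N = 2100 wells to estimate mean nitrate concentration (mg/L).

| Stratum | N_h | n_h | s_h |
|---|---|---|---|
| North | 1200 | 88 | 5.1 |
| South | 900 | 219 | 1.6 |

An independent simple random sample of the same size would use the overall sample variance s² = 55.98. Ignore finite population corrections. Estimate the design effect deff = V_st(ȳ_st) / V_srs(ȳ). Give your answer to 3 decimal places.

V̂(ȳ_st) = Σ W_h² s_h²/n_h, with W_h = N_h/N and N = 2100:
  stratum North: (1200/2100)²·5.1²/88 = 0.0965121
  stratum South: (900/2100)²·1.6²/219 = 0.00214705
V_st = 0.0986591
V_srs = s²/n = 55.98/307 = 0.182345
deff = V_st / V_srs = 0.0986591/0.182345 = 0.5411

deff ≈ 0.541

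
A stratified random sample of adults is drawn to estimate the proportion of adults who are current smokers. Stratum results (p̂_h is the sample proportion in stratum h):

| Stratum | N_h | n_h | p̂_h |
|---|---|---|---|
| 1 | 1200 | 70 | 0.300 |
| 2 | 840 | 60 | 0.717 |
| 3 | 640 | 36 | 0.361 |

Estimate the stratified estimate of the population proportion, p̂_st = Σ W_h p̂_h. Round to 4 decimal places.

N = 2680; stratum weights W_h = N_h/N.
p̂_st = Σ W_h p̂_h = (1200·0.300 + 840·0.717 + 640·0.361)/2680 = 0.44527

p̂_st ≈ 0.4453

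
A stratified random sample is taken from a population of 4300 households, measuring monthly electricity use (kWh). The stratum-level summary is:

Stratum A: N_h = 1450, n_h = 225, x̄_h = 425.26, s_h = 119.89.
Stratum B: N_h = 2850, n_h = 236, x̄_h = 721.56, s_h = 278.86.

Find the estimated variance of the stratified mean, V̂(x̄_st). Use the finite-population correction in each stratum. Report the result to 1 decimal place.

V̂(x̄_st) = Σ W_h² (1 − n_h/N_h) s_h²/n_h, with W_h = N_h/N and N = 4300:
  stratum A: (1450/4300)²·(1 − 225/1450)·119.89²/225 = 6.13692
  stratum B: (2850/4300)²·(1 − 236/2850)·278.86²/236 = 132.762
V̂(x̄_st) = 138.899

V̂(x̄_st) ≈ 138.9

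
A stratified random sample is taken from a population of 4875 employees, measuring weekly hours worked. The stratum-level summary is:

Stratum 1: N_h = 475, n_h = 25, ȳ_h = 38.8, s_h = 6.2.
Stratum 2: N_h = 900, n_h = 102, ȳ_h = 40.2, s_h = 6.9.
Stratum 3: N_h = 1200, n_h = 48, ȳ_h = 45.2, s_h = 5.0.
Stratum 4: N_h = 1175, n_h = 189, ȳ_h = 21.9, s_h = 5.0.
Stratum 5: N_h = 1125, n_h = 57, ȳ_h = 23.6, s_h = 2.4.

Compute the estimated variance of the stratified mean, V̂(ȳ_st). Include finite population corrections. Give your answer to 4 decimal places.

V̂(ȳ_st) ≈ 0.0698

V̂(ȳ_st) = Σ W_h² (1 − n_h/N_h) s_h²/n_h, with W_h = N_h/N and N = 4875:
  stratum 1: (475/4875)²·(1 − 25/475)·6.2²/25 = 0.0138293
  stratum 2: (900/4875)²·(1 − 102/900)·6.9²/102 = 0.0141057
  stratum 3: (1200/4875)²·(1 − 48/1200)·5.0²/48 = 0.0302959
  stratum 4: (1175/4875)²·(1 − 189/1175)·5.0²/189 = 0.00644828
  stratum 5: (1125/4875)²·(1 − 57/1125)·2.4²/57 = 0.00510884
V̂(ȳ_st) = 0.069788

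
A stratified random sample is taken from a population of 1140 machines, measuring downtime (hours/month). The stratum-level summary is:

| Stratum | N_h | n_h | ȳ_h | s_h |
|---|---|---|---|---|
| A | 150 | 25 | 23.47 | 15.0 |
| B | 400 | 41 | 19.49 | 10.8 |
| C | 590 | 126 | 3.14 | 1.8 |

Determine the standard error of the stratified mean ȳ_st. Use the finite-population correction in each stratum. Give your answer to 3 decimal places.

SE(ȳ_st) ≈ 0.671

V̂(ȳ_st) = Σ W_h² (1 − n_h/N_h) s_h²/n_h, with W_h = N_h/N and N = 1140:
  stratum A: (150/1140)²·(1 − 25/150)·15.0²/25 = 0.129848
  stratum B: (400/1140)²·(1 − 41/400)·10.8²/41 = 0.314346
  stratum C: (590/1140)²·(1 − 126/590)·1.8²/126 = 0.0054167
V̂(ȳ_st) = 0.449611
SE(ȳ_st) = √0.449611 = 0.67053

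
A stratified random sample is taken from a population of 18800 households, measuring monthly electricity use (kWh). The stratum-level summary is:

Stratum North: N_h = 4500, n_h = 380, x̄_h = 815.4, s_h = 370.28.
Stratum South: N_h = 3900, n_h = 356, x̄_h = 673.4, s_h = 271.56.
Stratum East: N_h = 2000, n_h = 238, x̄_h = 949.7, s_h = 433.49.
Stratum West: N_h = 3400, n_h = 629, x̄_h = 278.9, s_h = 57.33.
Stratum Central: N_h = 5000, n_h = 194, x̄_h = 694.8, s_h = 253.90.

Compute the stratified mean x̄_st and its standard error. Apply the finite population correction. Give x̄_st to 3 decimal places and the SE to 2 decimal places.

x̄_st ≈ 671.129, SE ≈ 7.59

x̄_st = Σ W_h x̄_h = (4500·815.4 + 3900·673.4 + 2000·949.7 + 3400·278.9 + 5000·694.8)/18800 = 671.12872
V̂(x̄_st) = Σ W_h² (1 − n_h/N_h) s_h²/n_h, with W_h = N_h/N and N = 18800:
  stratum North: (4500/18800)²·(1 − 380/4500)·370.28²/380 = 18.9265
  stratum South: (3900/18800)²·(1 − 356/3900)·271.56²/356 = 8.10073
  stratum East: (2000/18800)²·(1 − 238/2000)·433.49²/238 = 7.8723
  stratum West: (3400/18800)²·(1 − 629/3400)·57.33²/629 = 0.139288
  stratum Central: (5000/18800)²·(1 − 194/5000)·253.90²/194 = 22.5924
V̂(x̄_st) = 57.6312
SE(x̄_st) = √57.6312 = 7.59152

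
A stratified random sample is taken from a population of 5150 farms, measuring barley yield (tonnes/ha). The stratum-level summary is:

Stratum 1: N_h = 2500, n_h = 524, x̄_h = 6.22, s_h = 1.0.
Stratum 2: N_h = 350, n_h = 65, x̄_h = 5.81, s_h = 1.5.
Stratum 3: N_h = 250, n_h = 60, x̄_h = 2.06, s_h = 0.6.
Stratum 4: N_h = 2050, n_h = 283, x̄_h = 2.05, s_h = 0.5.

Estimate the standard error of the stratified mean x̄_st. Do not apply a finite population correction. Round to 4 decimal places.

SE(x̄_st) ≈ 0.0276

V̂(x̄_st) = Σ W_h² s_h²/n_h, with W_h = N_h/N and N = 5150:
  stratum 1: (2500/5150)²·1.0²/524 = 0.000449712
  stratum 2: (350/5150)²·1.5²/65 = 0.000159879
  stratum 3: (250/5150)²·0.6²/60 = 1.41389e-05
  stratum 4: (2050/5150)²·0.5²/283 = 0.000139974
V̂(x̄_st) = 0.000763703
SE(x̄_st) = √0.000763703 = 0.0276352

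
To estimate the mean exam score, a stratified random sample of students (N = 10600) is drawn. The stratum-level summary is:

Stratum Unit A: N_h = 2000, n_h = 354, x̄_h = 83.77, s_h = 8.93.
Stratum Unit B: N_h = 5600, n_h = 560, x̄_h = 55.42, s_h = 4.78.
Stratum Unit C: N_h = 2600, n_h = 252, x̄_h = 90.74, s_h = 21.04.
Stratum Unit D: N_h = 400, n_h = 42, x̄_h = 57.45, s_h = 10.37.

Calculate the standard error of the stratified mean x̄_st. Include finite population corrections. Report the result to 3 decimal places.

V̂(x̄_st) = Σ W_h² (1 − n_h/N_h) s_h²/n_h, with W_h = N_h/N and N = 10600:
  stratum Unit A: (2000/10600)²·(1 − 354/2000)·8.93²/354 = 0.00660006
  stratum Unit B: (5600/10600)²·(1 − 560/5600)·4.78²/560 = 0.0102488
  stratum Unit C: (2600/10600)²·(1 − 252/2600)·21.04²/252 = 0.0954444
  stratum Unit D: (400/10600)²·(1 − 42/400)·10.37²/42 = 0.00326317
V̂(x̄_st) = 0.115557
SE(x̄_st) = √0.115557 = 0.339936

SE(x̄_st) ≈ 0.340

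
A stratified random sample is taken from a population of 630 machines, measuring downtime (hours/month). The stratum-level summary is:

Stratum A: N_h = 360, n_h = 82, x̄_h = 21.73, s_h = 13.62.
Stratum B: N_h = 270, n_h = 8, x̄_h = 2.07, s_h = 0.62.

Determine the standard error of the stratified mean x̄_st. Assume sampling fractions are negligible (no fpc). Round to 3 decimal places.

V̂(x̄_st) = Σ W_h² s_h²/n_h, with W_h = N_h/N and N = 630:
  stratum A: (360/630)²·13.62²/82 = 0.738693
  stratum B: (270/630)²·0.62²/8 = 0.00882551
V̂(x̄_st) = 0.747519
SE(x̄_st) = √0.747519 = 0.864592

SE(x̄_st) ≈ 0.865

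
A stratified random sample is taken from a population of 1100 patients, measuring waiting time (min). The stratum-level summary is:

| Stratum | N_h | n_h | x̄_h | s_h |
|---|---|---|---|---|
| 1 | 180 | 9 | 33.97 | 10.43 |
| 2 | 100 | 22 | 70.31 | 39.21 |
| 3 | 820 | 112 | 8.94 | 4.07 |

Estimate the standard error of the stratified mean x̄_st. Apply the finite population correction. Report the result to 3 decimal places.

V̂(x̄_st) = Σ W_h² (1 − n_h/N_h) s_h²/n_h, with W_h = N_h/N and N = 1100:
  stratum 1: (180/1100)²·(1 − 9/180)·10.43²/9 = 0.307475
  stratum 2: (100/1100)²·(1 − 22/100)·39.21²/22 = 0.450485
  stratum 3: (820/1100)²·(1 − 112/820)·4.07²/112 = 0.0709631
V̂(x̄_st) = 0.828923
SE(x̄_st) = √0.828923 = 0.910452

SE(x̄_st) ≈ 0.910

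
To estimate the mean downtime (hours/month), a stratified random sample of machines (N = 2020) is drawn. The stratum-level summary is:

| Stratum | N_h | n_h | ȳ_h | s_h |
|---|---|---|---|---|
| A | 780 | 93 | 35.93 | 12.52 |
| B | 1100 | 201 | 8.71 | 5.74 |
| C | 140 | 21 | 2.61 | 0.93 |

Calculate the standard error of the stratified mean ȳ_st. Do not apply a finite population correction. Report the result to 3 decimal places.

V̂(ȳ_st) = Σ W_h² s_h²/n_h, with W_h = N_h/N and N = 2020:
  stratum A: (780/2020)²·12.52²/93 = 0.251311
  stratum B: (1100/2020)²·5.74²/201 = 0.0486083
  stratum C: (140/2020)²·0.93²/21 = 0.000197834
V̂(ȳ_st) = 0.300118
SE(ȳ_st) = √0.300118 = 0.54783

SE(ȳ_st) ≈ 0.548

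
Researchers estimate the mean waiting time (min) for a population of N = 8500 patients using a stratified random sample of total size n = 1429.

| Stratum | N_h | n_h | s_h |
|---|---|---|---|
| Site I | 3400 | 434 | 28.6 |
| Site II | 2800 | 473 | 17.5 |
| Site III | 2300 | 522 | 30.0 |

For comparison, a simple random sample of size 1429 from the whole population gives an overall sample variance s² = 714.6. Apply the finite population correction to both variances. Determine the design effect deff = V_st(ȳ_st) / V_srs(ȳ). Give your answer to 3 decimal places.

V̂(ȳ_st) = Σ W_h² (1 − n_h/N_h) s_h²/n_h, with W_h = N_h/N and N = 8500:
  stratum Site I: (3400/8500)²·(1 − 434/3400)·28.6²/434 = 0.26306
  stratum Site II: (2800/8500)²·(1 − 473/2800)·17.5²/473 = 0.0583891
  stratum Site III: (2300/8500)²·(1 − 522/2300)·30.0²/522 = 0.0975874
V_st = 0.419036
V_srs = (1 − 1429/8500)·714.6/1429 = 0.415999
deff = V_st / V_srs = 0.419036/0.415999 = 1.0073

deff ≈ 1.007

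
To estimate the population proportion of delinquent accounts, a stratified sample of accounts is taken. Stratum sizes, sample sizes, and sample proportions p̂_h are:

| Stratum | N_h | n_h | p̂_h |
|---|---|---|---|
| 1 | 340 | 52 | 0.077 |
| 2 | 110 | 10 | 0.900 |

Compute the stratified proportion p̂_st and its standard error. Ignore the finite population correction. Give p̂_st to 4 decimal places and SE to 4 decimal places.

N = 450; stratum weights W_h = N_h/N.
p̂_st = Σ W_h p̂_h = (340·0.077 + 110·0.900)/450 = 0.27818
V̂(p̂_st) = Σ W_h² p̂_h(1−p̂_h)/(n_h−1):
  stratum 1: (340/450)²·0.077·0.923/51 = 0.000795527
  stratum 2: (110/450)²·0.900·0.100/9 = 0.000597531
V̂(p̂_st) = 0.00139306; SE = √V̂ = 0.0373237

p̂_st ≈ 0.2782, SE ≈ 0.0373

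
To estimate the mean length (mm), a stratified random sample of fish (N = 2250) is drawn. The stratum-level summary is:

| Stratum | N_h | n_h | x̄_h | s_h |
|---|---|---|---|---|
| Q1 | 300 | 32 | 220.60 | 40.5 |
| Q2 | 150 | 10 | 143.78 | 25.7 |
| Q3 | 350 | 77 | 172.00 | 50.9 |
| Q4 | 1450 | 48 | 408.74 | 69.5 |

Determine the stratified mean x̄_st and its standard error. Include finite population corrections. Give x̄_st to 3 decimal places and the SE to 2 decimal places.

x̄_st ≈ 329.164, SE ≈ 6.49

x̄_st = Σ W_h x̄_h = (300·220.60 + 150·143.78 + 350·172.00 + 1450·408.74)/2250 = 329.16444
V̂(x̄_st) = Σ W_h² (1 − n_h/N_h) s_h²/n_h, with W_h = N_h/N and N = 2250:
  stratum Q1: (300/2250)²·(1 − 32/300)·40.5²/32 = 0.81405
  stratum Q2: (150/2250)²·(1 − 10/150)·25.7²/10 = 0.273981
  stratum Q3: (350/2250)²·(1 − 77/350)·50.9²/77 = 0.635054
  stratum Q4: (1450/2250)²·(1 − 48/1450)·69.5²/48 = 40.4091
V̂(x̄_st) = 42.1322
SE(x̄_st) = √42.1322 = 6.49093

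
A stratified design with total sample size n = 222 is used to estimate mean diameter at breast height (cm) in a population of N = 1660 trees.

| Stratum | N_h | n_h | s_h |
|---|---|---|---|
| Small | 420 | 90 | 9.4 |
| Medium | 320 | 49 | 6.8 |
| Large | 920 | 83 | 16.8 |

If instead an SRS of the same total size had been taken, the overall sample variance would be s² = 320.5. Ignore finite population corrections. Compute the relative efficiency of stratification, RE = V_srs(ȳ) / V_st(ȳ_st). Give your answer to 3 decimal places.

V̂(ȳ_st) = Σ W_h² s_h²/n_h, with W_h = N_h/N and N = 1660:
  stratum Small: (420/1660)²·9.4²/90 = 0.0628486
  stratum Medium: (320/1660)²·6.8²/49 = 0.0350676
  stratum Large: (920/1660)²·16.8²/83 = 1.04448
V_st = 1.1424
V_srs = s²/n = 320.5/222 = 1.44369
Relative efficiency = V_srs / V_st = 1.44369/1.1424 = 1.2637

RE ≈ 1.264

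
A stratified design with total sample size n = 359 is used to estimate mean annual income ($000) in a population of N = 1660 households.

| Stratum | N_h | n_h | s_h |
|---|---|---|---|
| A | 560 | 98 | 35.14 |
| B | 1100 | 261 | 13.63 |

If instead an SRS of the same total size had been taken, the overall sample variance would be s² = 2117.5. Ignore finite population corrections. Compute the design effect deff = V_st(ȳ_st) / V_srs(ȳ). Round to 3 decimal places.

deff ≈ 0.296

V̂(ȳ_st) = Σ W_h² s_h²/n_h, with W_h = N_h/N and N = 1660:
  stratum A: (560/1660)²·35.14²/98 = 1.43396
  stratum B: (1100/1660)²·13.63²/261 = 0.312551
V_st = 1.74651
V_srs = s²/n = 2117.5/359 = 5.89833
deff = V_st / V_srs = 1.74651/5.89833 = 0.2961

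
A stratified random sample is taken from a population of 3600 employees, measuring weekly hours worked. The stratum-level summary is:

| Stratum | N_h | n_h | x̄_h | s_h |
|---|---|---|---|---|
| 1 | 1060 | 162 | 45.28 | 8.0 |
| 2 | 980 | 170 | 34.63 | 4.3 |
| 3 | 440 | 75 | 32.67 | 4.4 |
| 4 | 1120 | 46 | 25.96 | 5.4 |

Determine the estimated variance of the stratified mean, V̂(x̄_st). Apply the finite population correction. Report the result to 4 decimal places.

V̂(x̄_st) = Σ W_h² (1 − n_h/N_h) s_h²/n_h, with W_h = N_h/N and N = 3600:
  stratum 1: (1060/3600)²·(1 − 162/1060)·8.0²/162 = 0.0290163
  stratum 2: (980/3600)²·(1 − 170/980)·4.3²/170 = 0.00666184
  stratum 3: (440/3600)²·(1 − 75/440)·4.4²/75 = 0.00319878
  stratum 4: (1120/3600)²·(1 − 46/1120)·5.4²/46 = 0.0588365
V̂(x̄_st) = 0.0977135

V̂(x̄_st) ≈ 0.0977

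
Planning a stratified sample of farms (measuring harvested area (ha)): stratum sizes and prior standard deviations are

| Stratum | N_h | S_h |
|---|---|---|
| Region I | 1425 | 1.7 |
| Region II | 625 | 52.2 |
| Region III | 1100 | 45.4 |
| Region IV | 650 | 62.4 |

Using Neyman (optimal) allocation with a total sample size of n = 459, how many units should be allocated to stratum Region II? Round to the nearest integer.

Neyman allocation: n_h = n · N_h S_h / Σ N_i S_i, with n = 459.
  stratum Region I: N_h·S_h = 1425·1.7 = 2422.50
  stratum Region II: N_h·S_h = 625·52.2 = 32625.00
  stratum Region III: N_h·S_h = 1100·45.4 = 49940.00
  stratum Region IV: N_h·S_h = 650·62.4 = 40560.00
Σ N_h S_h = 125547.50
n for stratum Region II = 459·32625.00/125547.50 = 119.277 → 119

119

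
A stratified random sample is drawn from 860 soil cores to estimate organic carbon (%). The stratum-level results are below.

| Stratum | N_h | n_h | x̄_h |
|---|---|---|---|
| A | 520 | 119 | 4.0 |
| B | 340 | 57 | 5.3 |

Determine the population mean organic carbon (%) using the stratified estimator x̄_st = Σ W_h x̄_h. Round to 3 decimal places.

x̄_st ≈ 4.514

N = Σ N_h = 860. Stratum weights W_h = N_h/N.
x̄_st = (520·4.0 + 340·5.3) / 860 = 4.51395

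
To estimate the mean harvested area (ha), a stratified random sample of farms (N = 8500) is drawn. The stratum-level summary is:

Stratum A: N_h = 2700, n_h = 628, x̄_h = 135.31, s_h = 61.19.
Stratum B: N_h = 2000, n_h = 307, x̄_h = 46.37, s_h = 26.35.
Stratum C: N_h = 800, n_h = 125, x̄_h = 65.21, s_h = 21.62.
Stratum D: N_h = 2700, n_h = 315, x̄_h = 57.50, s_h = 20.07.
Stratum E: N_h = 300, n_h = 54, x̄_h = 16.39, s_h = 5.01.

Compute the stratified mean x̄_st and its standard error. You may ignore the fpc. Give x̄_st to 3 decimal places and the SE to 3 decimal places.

x̄_st ≈ 78.872, SE ≈ 0.943

x̄_st = Σ W_h x̄_h = (2700·135.31 + 2000·46.37 + 800·65.21 + 2700·57.50 + 300·16.39)/8500 = 78.87200
V̂(x̄_st) = Σ W_h² s_h²/n_h, with W_h = N_h/N and N = 8500:
  stratum A: (2700/8500)²·61.19²/628 = 0.601577
  stratum B: (2000/8500)²·26.35²/307 = 0.125212
  stratum C: (800/8500)²·21.62²/125 = 0.0331241
  stratum D: (2700/8500)²·20.07²/315 = 0.129025
  stratum E: (300/8500)²·5.01²/54 = 0.00057901
V̂(x̄_st) = 0.889516
SE(x̄_st) = √0.889516 = 0.943142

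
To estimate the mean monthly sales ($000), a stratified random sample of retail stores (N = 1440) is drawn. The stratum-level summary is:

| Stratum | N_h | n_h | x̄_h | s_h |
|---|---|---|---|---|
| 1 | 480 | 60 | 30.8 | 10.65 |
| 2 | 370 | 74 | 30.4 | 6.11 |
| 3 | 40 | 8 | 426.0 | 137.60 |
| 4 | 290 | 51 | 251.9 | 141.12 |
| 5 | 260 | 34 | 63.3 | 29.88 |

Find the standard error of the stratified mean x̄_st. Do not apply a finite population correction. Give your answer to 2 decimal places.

V̂(x̄_st) = Σ W_h² s_h²/n_h, with W_h = N_h/N and N = 1440:
  stratum 1: (480/1440)²·10.65²/60 = 0.210042
  stratum 2: (370/1440)²·6.11²/74 = 0.0333065
  stratum 3: (40/1440)²·137.60²/8 = 1.82617
  stratum 4: (290/1440)²·141.12²/51 = 15.8372
  stratum 5: (260/1440)²·29.88²/34 = 0.85606
V̂(x̄_st) = 18.7628
SE(x̄_st) = √18.7628 = 4.3316

SE(x̄_st) ≈ 4.33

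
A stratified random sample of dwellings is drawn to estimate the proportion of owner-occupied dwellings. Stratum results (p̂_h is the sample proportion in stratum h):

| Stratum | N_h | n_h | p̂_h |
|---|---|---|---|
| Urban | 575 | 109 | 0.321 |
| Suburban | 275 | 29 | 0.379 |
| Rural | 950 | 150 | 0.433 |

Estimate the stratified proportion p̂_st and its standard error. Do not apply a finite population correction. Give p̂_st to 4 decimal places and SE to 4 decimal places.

p̂_st ≈ 0.3890, SE ≈ 0.0293

N = 1800; stratum weights W_h = N_h/N.
p̂_st = Σ W_h p̂_h = (575·0.321 + 275·0.379 + 950·0.433)/1800 = 0.38897
V̂(p̂_st) = Σ W_h² p̂_h(1−p̂_h)/(n_h−1):
  stratum Urban: (575/1800)²·0.321·0.679/108 = 0.00020594
  stratum Suburban: (275/1800)²·0.379·0.621/28 = 0.000196197
  stratum Rural: (950/1800)²·0.433·0.567/149 = 0.000458973
V̂(p̂_st) = 0.000861111; SE = √V̂ = 0.0293447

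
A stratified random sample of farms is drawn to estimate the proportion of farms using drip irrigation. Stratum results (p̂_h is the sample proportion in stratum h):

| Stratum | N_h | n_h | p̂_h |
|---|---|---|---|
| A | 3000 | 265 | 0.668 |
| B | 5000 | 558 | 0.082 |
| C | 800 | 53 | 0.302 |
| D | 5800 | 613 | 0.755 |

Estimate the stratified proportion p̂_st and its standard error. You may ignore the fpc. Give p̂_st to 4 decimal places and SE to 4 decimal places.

N = 14600; stratum weights W_h = N_h/N.
p̂_st = Σ W_h p̂_h = (3000·0.668 + 5000·0.082 + 800·0.302 + 5800·0.755)/14600 = 0.48182
V̂(p̂_st) = Σ W_h² p̂_h(1−p̂_h)/(n_h−1):
  stratum A: (3000/14600)²·0.668·0.332/264 = 3.54689e-05
  stratum B: (5000/14600)²·0.082·0.918/557 = 1.58502e-05
  stratum C: (800/14600)²·0.302·0.698/52 = 1.21712e-05
  stratum D: (5800/14600)²·0.755·0.245/612 = 4.76993e-05
V̂(p̂_st) = 0.00011119; SE = √V̂ = 0.0105446

p̂_st ≈ 0.4818, SE ≈ 0.0105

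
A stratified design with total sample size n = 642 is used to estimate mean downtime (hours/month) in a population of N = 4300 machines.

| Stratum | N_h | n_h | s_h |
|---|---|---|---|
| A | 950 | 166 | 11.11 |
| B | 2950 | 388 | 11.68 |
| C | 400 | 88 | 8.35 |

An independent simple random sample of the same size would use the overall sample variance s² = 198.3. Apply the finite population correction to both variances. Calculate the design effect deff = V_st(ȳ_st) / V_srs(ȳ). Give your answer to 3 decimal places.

deff ≈ 0.681

V̂(ȳ_st) = Σ W_h² (1 − n_h/N_h) s_h²/n_h, with W_h = N_h/N and N = 4300:
  stratum A: (950/4300)²·(1 − 166/950)·11.11²/166 = 0.0299518
  stratum B: (2950/4300)²·(1 − 388/2950)·11.68²/388 = 0.14372
  stratum C: (400/4300)²·(1 − 88/400)·8.35²/88 = 0.00534771
V_st = 0.17902
V_srs = (1 − 642/4300)·198.3/642 = 0.262762
deff = V_st / V_srs = 0.17902/0.262762 = 0.6813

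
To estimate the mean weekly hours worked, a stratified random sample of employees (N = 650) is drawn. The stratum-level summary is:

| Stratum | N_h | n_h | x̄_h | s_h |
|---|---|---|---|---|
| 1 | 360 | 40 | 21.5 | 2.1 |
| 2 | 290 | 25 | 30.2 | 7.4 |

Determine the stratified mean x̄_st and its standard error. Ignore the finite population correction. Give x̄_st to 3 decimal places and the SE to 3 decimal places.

x̄_st = Σ W_h x̄_h = (360·21.5 + 290·30.2)/650 = 25.38154
V̂(x̄_st) = Σ W_h² s_h²/n_h, with W_h = N_h/N and N = 650:
  stratum 1: (360/650)²·2.1²/40 = 0.0338187
  stratum 2: (290/650)²·7.4²/25 = 0.436006
V̂(x̄_st) = 0.469825
SE(x̄_st) = √0.469825 = 0.685438

x̄_st ≈ 25.382, SE ≈ 0.685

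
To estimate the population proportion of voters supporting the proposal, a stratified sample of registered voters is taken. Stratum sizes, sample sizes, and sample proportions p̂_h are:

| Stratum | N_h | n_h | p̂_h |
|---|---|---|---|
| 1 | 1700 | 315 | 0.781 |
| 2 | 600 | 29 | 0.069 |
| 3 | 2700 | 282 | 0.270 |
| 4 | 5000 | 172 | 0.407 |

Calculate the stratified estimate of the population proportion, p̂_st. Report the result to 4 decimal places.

p̂_st ≈ 0.4133

N = 10000; stratum weights W_h = N_h/N.
p̂_st = Σ W_h p̂_h = (1700·0.781 + 600·0.069 + 2700·0.270 + 5000·0.407)/10000 = 0.41331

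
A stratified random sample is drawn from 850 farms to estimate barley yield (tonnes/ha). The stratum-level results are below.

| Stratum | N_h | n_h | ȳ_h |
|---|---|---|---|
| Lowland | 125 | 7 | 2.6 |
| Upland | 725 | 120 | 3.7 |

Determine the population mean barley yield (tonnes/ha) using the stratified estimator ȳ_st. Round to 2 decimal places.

ȳ_st ≈ 3.54

N = Σ N_h = 850. Stratum weights W_h = N_h/N.
ȳ_st = (125·2.6 + 725·3.7) / 850 = 3.5382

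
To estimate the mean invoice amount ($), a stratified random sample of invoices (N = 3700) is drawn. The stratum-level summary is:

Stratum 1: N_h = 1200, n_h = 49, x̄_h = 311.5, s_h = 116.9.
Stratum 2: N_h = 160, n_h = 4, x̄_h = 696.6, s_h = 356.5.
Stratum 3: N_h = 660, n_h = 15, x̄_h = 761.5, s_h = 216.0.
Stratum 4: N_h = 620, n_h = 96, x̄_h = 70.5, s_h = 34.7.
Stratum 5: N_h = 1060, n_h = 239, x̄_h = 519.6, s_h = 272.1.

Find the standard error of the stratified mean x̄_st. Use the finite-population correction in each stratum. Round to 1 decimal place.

SE(x̄_st) ≈ 14.2

V̂(x̄_st) = Σ W_h² (1 − n_h/N_h) s_h²/n_h, with W_h = N_h/N and N = 3700:
  stratum 1: (1200/3700)²·(1 − 49/1200)·116.9²/49 = 28.1375
  stratum 2: (160/3700)²·(1 − 4/160)·356.5²/4 = 57.9296
  stratum 3: (660/3700)²·(1 − 15/660)·216.0²/15 = 96.72
  stratum 4: (620/3700)²·(1 − 96/620)·34.7²/96 = 0.297651
  stratum 5: (1060/3700)²·(1 − 239/1060)·272.1²/239 = 19.6927
V̂(x̄_st) = 202.777
SE(x̄_st) = √202.777 = 14.24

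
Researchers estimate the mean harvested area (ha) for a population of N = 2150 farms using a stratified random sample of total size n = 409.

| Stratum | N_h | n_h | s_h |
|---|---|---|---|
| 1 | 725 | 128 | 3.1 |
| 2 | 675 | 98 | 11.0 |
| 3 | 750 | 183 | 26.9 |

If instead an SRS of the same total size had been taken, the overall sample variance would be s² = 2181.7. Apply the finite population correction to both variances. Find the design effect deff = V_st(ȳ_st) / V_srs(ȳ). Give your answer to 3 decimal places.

V̂(ȳ_st) = Σ W_h² (1 − n_h/N_h) s_h²/n_h, with W_h = N_h/N and N = 2150:
  stratum 1: (725/2150)²·(1 − 128/725)·3.1²/128 = 0.00702989
  stratum 2: (675/2150)²·(1 − 98/675)·11.0²/98 = 0.104031
  stratum 3: (750/2150)²·(1 − 183/750)·26.9²/183 = 0.363765
V_st = 0.474826
V_srs = (1 − 409/2150)·2181.7/409 = 4.31949
deff = V_st / V_srs = 0.474826/4.31949 = 0.1099

deff ≈ 0.110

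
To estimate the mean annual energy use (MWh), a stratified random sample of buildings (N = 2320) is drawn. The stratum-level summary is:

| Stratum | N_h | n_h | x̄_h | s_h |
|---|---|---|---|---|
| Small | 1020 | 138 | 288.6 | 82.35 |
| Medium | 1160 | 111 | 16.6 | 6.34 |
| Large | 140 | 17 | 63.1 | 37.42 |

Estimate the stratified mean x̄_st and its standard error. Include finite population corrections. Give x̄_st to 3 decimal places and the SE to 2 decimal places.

x̄_st ≈ 138.992, SE ≈ 2.93

x̄_st = Σ W_h x̄_h = (1020·288.6 + 1160·16.6 + 140·63.1)/2320 = 138.99224
V̂(x̄_st) = Σ W_h² (1 − n_h/N_h) s_h²/n_h, with W_h = N_h/N and N = 2320:
  stratum Small: (1020/2320)²·(1 − 138/1020)·82.35²/138 = 8.21374
  stratum Medium: (1160/2320)²·(1 − 111/1160)·6.34²/111 = 0.0818678
  stratum Large: (140/2320)²·(1 − 17/140)·37.42²/17 = 0.263521
V̂(x̄_st) = 8.55913
SE(x̄_st) = √8.55913 = 2.9256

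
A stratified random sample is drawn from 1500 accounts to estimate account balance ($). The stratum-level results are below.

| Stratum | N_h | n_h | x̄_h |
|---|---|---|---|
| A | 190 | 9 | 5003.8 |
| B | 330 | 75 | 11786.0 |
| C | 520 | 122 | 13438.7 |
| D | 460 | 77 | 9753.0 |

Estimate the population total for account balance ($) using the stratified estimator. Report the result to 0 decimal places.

τ̂_st ≈ 16314606

τ̂_st = Σ N_h x̄_h = 190·5003.8 + 330·11786.0 + 520·13438.7 + 460·9753.0 = 16314606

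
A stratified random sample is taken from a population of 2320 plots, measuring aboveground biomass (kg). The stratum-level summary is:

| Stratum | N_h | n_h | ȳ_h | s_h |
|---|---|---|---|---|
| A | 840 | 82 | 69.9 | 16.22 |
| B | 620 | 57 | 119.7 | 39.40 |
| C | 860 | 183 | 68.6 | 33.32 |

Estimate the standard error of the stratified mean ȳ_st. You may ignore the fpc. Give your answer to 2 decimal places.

SE(ȳ_st) ≈ 1.79

V̂(ȳ_st) = Σ W_h² s_h²/n_h, with W_h = N_h/N and N = 2320:
  stratum A: (840/2320)²·16.22²/82 = 0.420601
  stratum B: (620/2320)²·39.40²/57 = 1.94502
  stratum C: (860/2320)²·33.32²/183 = 0.833642
V̂(ȳ_st) = 3.19927
SE(ȳ_st) = √3.19927 = 1.78865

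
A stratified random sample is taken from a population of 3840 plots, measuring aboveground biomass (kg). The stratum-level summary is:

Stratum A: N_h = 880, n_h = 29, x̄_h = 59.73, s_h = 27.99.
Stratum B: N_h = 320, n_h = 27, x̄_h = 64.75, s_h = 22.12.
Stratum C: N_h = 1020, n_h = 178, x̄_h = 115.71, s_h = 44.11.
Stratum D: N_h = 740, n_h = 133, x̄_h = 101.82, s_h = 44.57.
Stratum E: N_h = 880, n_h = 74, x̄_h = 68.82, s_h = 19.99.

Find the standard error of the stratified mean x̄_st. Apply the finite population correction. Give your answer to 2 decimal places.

SE(x̄_st) ≈ 1.68

V̂(x̄_st) = Σ W_h² (1 − n_h/N_h) s_h²/n_h, with W_h = N_h/N and N = 3840:
  stratum A: (880/3840)²·(1 − 29/880)·27.99²/29 = 1.37201
  stratum B: (320/3840)²·(1 − 27/320)·22.12²/27 = 0.115229
  stratum C: (1020/3840)²·(1 − 178/1020)·44.11²/178 = 0.636655
  stratum D: (740/3840)²·(1 − 133/740)·44.57²/133 = 0.454979
  stratum E: (880/3840)²·(1 − 74/880)·19.99²/74 = 0.259746
V̂(x̄_st) = 2.83862
SE(x̄_st) = √2.83862 = 1.68482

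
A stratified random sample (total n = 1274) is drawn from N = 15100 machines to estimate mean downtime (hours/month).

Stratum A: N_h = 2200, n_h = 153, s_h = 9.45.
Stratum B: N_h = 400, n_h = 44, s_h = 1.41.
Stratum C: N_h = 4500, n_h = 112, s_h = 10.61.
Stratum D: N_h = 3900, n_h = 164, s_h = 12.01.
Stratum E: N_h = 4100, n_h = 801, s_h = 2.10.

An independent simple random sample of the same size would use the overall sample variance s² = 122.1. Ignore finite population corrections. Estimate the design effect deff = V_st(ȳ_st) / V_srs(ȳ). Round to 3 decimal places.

deff ≈ 1.677

V̂(ȳ_st) = Σ W_h² s_h²/n_h, with W_h = N_h/N and N = 15100:
  stratum A: (2200/15100)²·9.45²/153 = 0.0123898
  stratum B: (400/15100)²·1.41²/44 = 3.17067e-05
  stratum C: (4500/15100)²·10.61²/112 = 0.0892655
  stratum D: (3900/15100)²·12.01²/164 = 0.0586702
  stratum E: (4100/15100)²·2.10²/801 = 0.000405901
V_st = 0.160763
V_srs = s²/n = 122.1/1274 = 0.0958399
deff = V_st / V_srs = 0.160763/0.0958399 = 1.6774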